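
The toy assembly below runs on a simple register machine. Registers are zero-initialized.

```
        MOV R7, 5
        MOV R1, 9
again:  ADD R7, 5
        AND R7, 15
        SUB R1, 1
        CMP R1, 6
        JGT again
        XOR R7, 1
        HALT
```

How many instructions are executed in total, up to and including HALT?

19

R7=5
R1=9
R7=5+5=10
R7=10&15=10
R1=9-1=8
CMP R1, 6  (cmp 8,6)
JGT again: taken
R7=10+5=15
R7=15&15=15
R1=8-1=7
CMP R1, 6  (cmp 7,6)
JGT again: taken
R7=15+5=20
R7=20&15=4
R1=7-1=6
CMP R1, 6  (cmp 6,6)
JGT again: not taken
R7=4^1=5
halt.
Total executed instructions: 19.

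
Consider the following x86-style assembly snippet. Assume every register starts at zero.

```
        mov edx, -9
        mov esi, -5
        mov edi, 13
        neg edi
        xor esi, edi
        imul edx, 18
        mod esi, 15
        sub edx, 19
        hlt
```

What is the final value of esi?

8

mov edx, -9 → edx=-9
mov esi, -5 → esi=-5
mov edi, 13 → edi=13
neg edi → edi=-(13)=-13
xor esi, edi → esi=(-5)^(-13)=8
imul edx, 18 → edx=(-9)*18=-162
mod esi, 15 → esi=8%15=8
sub edx, 19 → edx=(-162)-19=-181
halt.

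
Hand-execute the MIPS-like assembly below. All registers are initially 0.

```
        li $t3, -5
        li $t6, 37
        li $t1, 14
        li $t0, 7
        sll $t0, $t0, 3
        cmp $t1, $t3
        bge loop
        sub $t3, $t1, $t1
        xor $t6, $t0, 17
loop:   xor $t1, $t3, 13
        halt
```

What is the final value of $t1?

-10

li $t3, -5 → $t3=-5
li $t6, 37 → $t6=37
li $t1, 14 → $t1=14
li $t0, 7 → $t0=7
sll $t0, $t0, 3 → $t0=7<<3=56
cmp $t1, $t3  (cmp 14,-5)
bge loop: taken
xor $t1, $t3, 13 → $t1=(-5)^13=-10
halt.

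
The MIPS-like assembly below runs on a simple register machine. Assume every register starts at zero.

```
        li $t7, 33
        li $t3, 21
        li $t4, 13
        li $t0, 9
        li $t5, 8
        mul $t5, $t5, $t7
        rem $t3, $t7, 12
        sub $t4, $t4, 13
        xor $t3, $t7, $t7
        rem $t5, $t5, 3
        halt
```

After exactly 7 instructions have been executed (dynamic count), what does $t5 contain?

264

after li $t7, 33: $t7=33
after li $t3, 21: $t3=21
after li $t4, 13: $t4=13
after li $t0, 9: $t0=9
after li $t5, 8: $t5=8
after mul $t5, $t5, $t7: $t5=8*33=264
after rem $t3, $t7, 12: $t3=33%12=9
After step 7: $t5 = 264.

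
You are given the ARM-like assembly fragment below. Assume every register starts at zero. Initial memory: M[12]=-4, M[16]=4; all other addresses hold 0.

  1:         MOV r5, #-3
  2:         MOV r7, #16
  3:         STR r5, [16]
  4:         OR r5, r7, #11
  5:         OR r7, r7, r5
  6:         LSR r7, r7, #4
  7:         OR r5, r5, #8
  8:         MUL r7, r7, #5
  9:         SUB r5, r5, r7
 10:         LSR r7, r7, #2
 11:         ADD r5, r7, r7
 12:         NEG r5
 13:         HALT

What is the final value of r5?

-2

r5=-3
r7=16
STR r5, [16] → M[16]=-3
r5=16|11=27
r7=16|27=27
r7=27>>4=1
r5=27|8=27
r7=1*5=5
r5=27-5=22
r7=5>>2=1
r5=1+1=2
r5=-(2)=-2
halt.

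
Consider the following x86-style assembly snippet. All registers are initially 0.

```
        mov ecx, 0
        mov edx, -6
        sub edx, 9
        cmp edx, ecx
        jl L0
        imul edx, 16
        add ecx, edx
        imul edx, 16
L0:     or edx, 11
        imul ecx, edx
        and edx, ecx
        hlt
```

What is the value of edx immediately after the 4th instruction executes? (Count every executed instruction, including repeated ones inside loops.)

after mov ecx, 0: ecx=0
after mov edx, -6: edx=-6
after sub edx, 9: edx=(-6)-9=-15
cmp edx, ecx  (cmp -15,0)
After step 4: edx = -15.

-15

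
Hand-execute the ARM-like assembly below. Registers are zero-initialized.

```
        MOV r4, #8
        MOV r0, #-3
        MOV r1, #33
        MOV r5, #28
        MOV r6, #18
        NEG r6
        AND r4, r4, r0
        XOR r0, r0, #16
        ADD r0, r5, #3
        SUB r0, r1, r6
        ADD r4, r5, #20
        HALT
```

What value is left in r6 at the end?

-18

after MOV r4, #8: r4=8
after MOV r0, #-3: r0=-3
after MOV r1, #33: r1=33
after MOV r5, #28: r5=28
after MOV r6, #18: r6=18
after NEG r6: r6=-(18)=-18
after AND r4, r4, r0: r4=8&(-3)=8
after XOR r0, r0, #16: r0=(-3)^16=-19
after ADD r0, r5, #3: r0=28+3=31
after SUB r0, r1, r6: r0=33-(-18)=51
after ADD r4, r5, #20: r4=28+20=48
halt.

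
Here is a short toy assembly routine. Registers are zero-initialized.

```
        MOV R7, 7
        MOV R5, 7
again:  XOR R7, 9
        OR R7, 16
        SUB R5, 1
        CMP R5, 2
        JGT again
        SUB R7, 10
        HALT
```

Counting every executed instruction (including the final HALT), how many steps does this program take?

29

after MOV R7, 7: R7=7
after MOV R5, 7: R5=7
after XOR R7, 9: R7=7^9=14
after OR R7, 16: R7=14|16=30
after SUB R5, 1: R5=7-1=6
CMP R5, 2  (cmp 6,2)
JGT again: taken
after XOR R7, 9: R7=30^9=23
after OR R7, 16: R7=23|16=23
after SUB R5, 1: R5=6-1=5
CMP R5, 2  (cmp 5,2)
JGT again: taken
after XOR R7, 9: R7=23^9=30
after OR R7, 16: R7=30|16=30
after SUB R5, 1: R5=5-1=4
CMP R5, 2  (cmp 4,2)
JGT again: taken
after XOR R7, 9: R7=30^9=23
after OR R7, 16: R7=23|16=23
after SUB R5, 1: R5=4-1=3
CMP R5, 2  (cmp 3,2)
JGT again: taken
after XOR R7, 9: R7=23^9=30
after OR R7, 16: R7=30|16=30
after SUB R5, 1: R5=3-1=2
CMP R5, 2  (cmp 2,2)
JGT again: not taken
after SUB R7, 10: R7=30-10=20
halt.
Total executed instructions: 29.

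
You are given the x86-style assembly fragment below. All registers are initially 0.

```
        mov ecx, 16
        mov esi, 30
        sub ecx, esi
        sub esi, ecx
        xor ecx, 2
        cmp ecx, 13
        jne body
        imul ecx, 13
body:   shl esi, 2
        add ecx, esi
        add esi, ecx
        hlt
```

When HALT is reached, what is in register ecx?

160

ecx=16
esi=30
ecx=16-30=-14
esi=30-(-14)=44
ecx=(-14)^2=-16
cmp ecx, 13  (cmp -16,13)
jne body: taken
esi=44<<2=176
ecx=(-16)+176=160
esi=176+160=336
halt.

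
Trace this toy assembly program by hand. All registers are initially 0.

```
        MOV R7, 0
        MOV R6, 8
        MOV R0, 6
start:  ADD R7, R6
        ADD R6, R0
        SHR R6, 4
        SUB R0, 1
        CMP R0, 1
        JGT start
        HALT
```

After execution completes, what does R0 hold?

1

MOV R7, 0 → R7=0
MOV R6, 8 → R6=8
MOV R0, 6 → R0=6
ADD R7, R6 → R7=0+8=8
ADD R6, R0 → R6=8+6=14
SHR R6, 4 → R6=14>>4=0
SUB R0, 1 → R0=6-1=5
CMP R0, 1  (cmp 5,1)
JGT start: taken
ADD R7, R6 → R7=8+0=8
ADD R6, R0 → R6=0+5=5
SHR R6, 4 → R6=5>>4=0
SUB R0, 1 → R0=5-1=4
CMP R0, 1  (cmp 4,1)
JGT start: taken
ADD R7, R6 → R7=8+0=8
ADD R6, R0 → R6=0+4=4
SHR R6, 4 → R6=4>>4=0
SUB R0, 1 → R0=4-1=3
CMP R0, 1  (cmp 3,1)
JGT start: taken
ADD R7, R6 → R7=8+0=8
ADD R6, R0 → R6=0+3=3
SHR R6, 4 → R6=3>>4=0
SUB R0, 1 → R0=3-1=2
CMP R0, 1  (cmp 2,1)
JGT start: taken
ADD R7, R6 → R7=8+0=8
ADD R6, R0 → R6=0+2=2
SHR R6, 4 → R6=2>>4=0
SUB R0, 1 → R0=2-1=1
CMP R0, 1  (cmp 1,1)
JGT start: not taken
halt.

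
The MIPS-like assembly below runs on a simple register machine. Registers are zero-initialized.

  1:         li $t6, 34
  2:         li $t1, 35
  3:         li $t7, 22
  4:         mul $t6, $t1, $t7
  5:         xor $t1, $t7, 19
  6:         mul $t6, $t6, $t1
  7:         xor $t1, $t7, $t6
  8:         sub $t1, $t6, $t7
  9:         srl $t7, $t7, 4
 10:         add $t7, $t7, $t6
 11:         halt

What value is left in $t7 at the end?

$t6=34
$t1=35
$t7=22
$t6=35*22=770
$t1=22^19=5
$t6=770*5=3850
$t1=22^3850=3868
$t1=3850-22=3828
$t7=22>>4=1
$t7=1+3850=3851
halt.

3851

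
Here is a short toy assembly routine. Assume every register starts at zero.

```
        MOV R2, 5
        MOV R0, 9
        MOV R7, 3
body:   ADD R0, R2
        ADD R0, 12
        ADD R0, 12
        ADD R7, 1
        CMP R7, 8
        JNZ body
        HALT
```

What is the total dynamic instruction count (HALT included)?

34

after MOV R2, 5: R2=5
after MOV R0, 9: R0=9
after MOV R7, 3: R7=3
after ADD R0, R2: R0=9+5=14
after ADD R0, 12: R0=14+12=26
after ADD R0, 12: R0=26+12=38
after ADD R7, 1: R7=3+1=4
CMP R7, 8  (cmp 4,8)
JNZ body: taken
after ADD R0, R2: R0=38+5=43
after ADD R0, 12: R0=43+12=55
after ADD R0, 12: R0=55+12=67
after ADD R7, 1: R7=4+1=5
CMP R7, 8  (cmp 5,8)
JNZ body: taken
after ADD R0, R2: R0=67+5=72
after ADD R0, 12: R0=72+12=84
after ADD R0, 12: R0=84+12=96
after ADD R7, 1: R7=5+1=6
CMP R7, 8  (cmp 6,8)
JNZ body: taken
after ADD R0, R2: R0=96+5=101
after ADD R0, 12: R0=101+12=113
after ADD R0, 12: R0=113+12=125
after ADD R7, 1: R7=6+1=7
CMP R7, 8  (cmp 7,8)
JNZ body: taken
after ADD R0, R2: R0=125+5=130
after ADD R0, 12: R0=130+12=142
after ADD R0, 12: R0=142+12=154
after ADD R7, 1: R7=7+1=8
CMP R7, 8  (cmp 8,8)
JNZ body: not taken
halt.
Total executed instructions: 34.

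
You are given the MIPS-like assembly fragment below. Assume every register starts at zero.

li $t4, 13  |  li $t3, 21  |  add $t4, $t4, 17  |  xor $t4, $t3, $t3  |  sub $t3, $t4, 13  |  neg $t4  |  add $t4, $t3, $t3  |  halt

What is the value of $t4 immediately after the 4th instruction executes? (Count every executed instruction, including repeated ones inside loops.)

$t4=13
$t3=21
$t4=13+17=30
$t4=21^21=0
After step 4: $t4 = 0.

0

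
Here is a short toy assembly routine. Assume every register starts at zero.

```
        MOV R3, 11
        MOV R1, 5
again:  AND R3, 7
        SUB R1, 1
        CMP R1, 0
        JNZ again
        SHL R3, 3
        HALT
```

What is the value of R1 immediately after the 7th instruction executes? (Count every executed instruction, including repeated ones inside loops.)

R3=11
R1=5
R3=11&7=3
R1=5-1=4
CMP R1, 0  (cmp 4,0)
JNZ again: taken
R3=3&7=3
After step 7: R1 = 4.

4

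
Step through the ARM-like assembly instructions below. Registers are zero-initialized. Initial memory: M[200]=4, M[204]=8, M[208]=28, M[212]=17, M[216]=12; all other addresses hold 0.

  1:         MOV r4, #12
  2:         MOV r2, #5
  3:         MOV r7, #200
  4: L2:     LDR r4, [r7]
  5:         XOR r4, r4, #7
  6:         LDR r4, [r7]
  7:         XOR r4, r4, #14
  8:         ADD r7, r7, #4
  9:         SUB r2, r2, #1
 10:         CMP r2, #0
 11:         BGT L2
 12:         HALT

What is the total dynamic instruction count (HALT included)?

44

r4=12
r2=5
r7=200
r4=M[200]=4
r4=4^7=3
r4=M[200]=4
r4=4^14=10
r7=200+4=204
r2=5-1=4
CMP r2, #0  (cmp 4,0)
BGT L2: taken
r4=M[204]=8
r4=8^7=15
r4=M[204]=8
r4=8^14=6
r7=204+4=208
r2=4-1=3
CMP r2, #0  (cmp 3,0)
BGT L2: taken
r4=M[208]=28
r4=28^7=27
r4=M[208]=28
r4=28^14=18
r7=208+4=212
r2=3-1=2
CMP r2, #0  (cmp 2,0)
BGT L2: taken
r4=M[212]=17
r4=17^7=22
r4=M[212]=17
r4=17^14=31
r7=212+4=216
r2=2-1=1
CMP r2, #0  (cmp 1,0)
BGT L2: taken
r4=M[216]=12
r4=12^7=11
r4=M[216]=12
r4=12^14=2
r7=216+4=220
r2=1-1=0
CMP r2, #0  (cmp 0,0)
BGT L2: not taken
halt.
Total executed instructions: 44.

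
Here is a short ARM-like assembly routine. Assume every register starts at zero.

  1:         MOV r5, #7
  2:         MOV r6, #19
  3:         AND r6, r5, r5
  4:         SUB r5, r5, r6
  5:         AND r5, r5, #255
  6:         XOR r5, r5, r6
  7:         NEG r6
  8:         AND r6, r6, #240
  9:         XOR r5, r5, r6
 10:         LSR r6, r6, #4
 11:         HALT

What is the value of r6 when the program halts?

15

after MOV r5, #7: r5=7
after MOV r6, #19: r6=19
after AND r6, r5, r5: r6=7&7=7
after SUB r5, r5, r6: r5=7-7=0
after AND r5, r5, #255: r5=0&255=0
after XOR r5, r5, r6: r5=0^7=7
after NEG r6: r6=-(7)=-7
after AND r6, r6, #240: r6=(-7)&240=240
after XOR r5, r5, r6: r5=7^240=247
after LSR r6, r6, #4: r6=240>>4=15
halt.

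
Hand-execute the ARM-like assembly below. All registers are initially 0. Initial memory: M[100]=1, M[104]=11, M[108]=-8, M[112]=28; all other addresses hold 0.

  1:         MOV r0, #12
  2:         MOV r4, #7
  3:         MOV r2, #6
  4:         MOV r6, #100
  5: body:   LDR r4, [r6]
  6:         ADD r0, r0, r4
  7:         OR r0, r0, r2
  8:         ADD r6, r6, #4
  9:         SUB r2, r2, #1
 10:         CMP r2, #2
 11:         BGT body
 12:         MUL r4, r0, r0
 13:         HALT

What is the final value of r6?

116

r0=12
r4=7
r2=6
r6=100
r4=M[100]=1
r0=12+1=13
r0=13|6=15
r6=100+4=104
r2=6-1=5
CMP r2, #2  (cmp 5,2)
BGT body: taken
r4=M[104]=11
r0=15+11=26
r0=26|5=31
r6=104+4=108
r2=5-1=4
CMP r2, #2  (cmp 4,2)
BGT body: taken
r4=M[108]=-8
r0=31+(-8)=23
r0=23|4=23
r6=108+4=112
r2=4-1=3
CMP r2, #2  (cmp 3,2)
BGT body: taken
r4=M[112]=28
r0=23+28=51
r0=51|3=51
r6=112+4=116
r2=3-1=2
CMP r2, #2  (cmp 2,2)
BGT body: not taken
r4=51*51=2601
halt.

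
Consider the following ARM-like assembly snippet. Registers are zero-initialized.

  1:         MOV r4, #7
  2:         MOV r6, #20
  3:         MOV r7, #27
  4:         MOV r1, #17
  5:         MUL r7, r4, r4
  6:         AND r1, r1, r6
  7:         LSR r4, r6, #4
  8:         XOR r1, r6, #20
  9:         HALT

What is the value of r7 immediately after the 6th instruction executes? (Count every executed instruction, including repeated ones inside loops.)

after MOV r4, #7: r4=7
after MOV r6, #20: r6=20
after MOV r7, #27: r7=27
after MOV r1, #17: r1=17
after MUL r7, r4, r4: r7=7*7=49
after AND r1, r1, r6: r1=17&20=16
After step 6: r7 = 49.

49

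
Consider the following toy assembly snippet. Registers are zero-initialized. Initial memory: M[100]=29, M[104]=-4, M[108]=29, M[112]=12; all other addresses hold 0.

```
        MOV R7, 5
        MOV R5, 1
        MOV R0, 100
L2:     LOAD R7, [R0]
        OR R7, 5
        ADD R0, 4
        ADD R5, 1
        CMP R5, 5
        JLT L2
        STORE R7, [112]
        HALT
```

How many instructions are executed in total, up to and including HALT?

after MOV R7, 5: R7=5
after MOV R5, 1: R5=1
after MOV R0, 100: R0=100
after LOAD R7, [R0]: R7=M[100]=29
after OR R7, 5: R7=29|5=29
after ADD R0, 4: R0=100+4=104
after ADD R5, 1: R5=1+1=2
CMP R5, 5  (cmp 2,5)
JLT L2: taken
after LOAD R7, [R0]: R7=M[104]=-4
after OR R7, 5: R7=(-4)|5=-3
after ADD R0, 4: R0=104+4=108
after ADD R5, 1: R5=2+1=3
CMP R5, 5  (cmp 3,5)
JLT L2: taken
after LOAD R7, [R0]: R7=M[108]=29
after OR R7, 5: R7=29|5=29
after ADD R0, 4: R0=108+4=112
after ADD R5, 1: R5=3+1=4
CMP R5, 5  (cmp 4,5)
JLT L2: taken
after LOAD R7, [R0]: R7=M[112]=12
after OR R7, 5: R7=12|5=13
after ADD R0, 4: R0=112+4=116
after ADD R5, 1: R5=4+1=5
CMP R5, 5  (cmp 5,5)
JLT L2: not taken
STORE R7, [112] → M[112]=13
halt.
Total executed instructions: 29.

29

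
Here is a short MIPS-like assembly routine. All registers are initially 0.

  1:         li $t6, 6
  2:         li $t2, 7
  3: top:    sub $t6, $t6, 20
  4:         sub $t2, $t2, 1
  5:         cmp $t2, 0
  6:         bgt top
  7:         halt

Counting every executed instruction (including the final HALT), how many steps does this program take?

31

after li $t6, 6: $t6=6
after li $t2, 7: $t2=7
after sub $t6, $t6, 20: $t6=6-20=-14
after sub $t2, $t2, 1: $t2=7-1=6
cmp $t2, 0  (cmp 6,0)
bgt top: taken
after sub $t6, $t6, 20: $t6=(-14)-20=-34
after sub $t2, $t2, 1: $t2=6-1=5
cmp $t2, 0  (cmp 5,0)
bgt top: taken
after sub $t6, $t6, 20: $t6=(-34)-20=-54
after sub $t2, $t2, 1: $t2=5-1=4
cmp $t2, 0  (cmp 4,0)
bgt top: taken
after sub $t6, $t6, 20: $t6=(-54)-20=-74
after sub $t2, $t2, 1: $t2=4-1=3
cmp $t2, 0  (cmp 3,0)
bgt top: taken
after sub $t6, $t6, 20: $t6=(-74)-20=-94
after sub $t2, $t2, 1: $t2=3-1=2
cmp $t2, 0  (cmp 2,0)
bgt top: taken
after sub $t6, $t6, 20: $t6=(-94)-20=-114
after sub $t2, $t2, 1: $t2=2-1=1
cmp $t2, 0  (cmp 1,0)
bgt top: taken
after sub $t6, $t6, 20: $t6=(-114)-20=-134
after sub $t2, $t2, 1: $t2=1-1=0
cmp $t2, 0  (cmp 0,0)
bgt top: not taken
halt.
Total executed instructions: 31.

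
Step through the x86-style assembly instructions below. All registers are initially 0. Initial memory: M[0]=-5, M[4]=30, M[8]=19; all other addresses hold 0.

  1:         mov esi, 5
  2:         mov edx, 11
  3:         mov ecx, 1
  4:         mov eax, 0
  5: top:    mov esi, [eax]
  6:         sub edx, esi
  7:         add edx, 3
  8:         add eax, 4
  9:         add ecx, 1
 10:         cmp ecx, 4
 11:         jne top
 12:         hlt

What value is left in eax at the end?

12

mov esi, 5 → esi=5
mov edx, 11 → edx=11
mov ecx, 1 → ecx=1
mov eax, 0 → eax=0
mov esi, [eax] → esi=M[0]=-5
sub edx, esi → edx=11-(-5)=16
add edx, 3 → edx=16+3=19
add eax, 4 → eax=0+4=4
add ecx, 1 → ecx=1+1=2
cmp ecx, 4  (cmp 2,4)
jne top: taken
mov esi, [eax] → esi=M[4]=30
sub edx, esi → edx=19-30=-11
add edx, 3 → edx=(-11)+3=-8
add eax, 4 → eax=4+4=8
add ecx, 1 → ecx=2+1=3
cmp ecx, 4  (cmp 3,4)
jne top: taken
mov esi, [eax] → esi=M[8]=19
sub edx, esi → edx=(-8)-19=-27
add edx, 3 → edx=(-27)+3=-24
add eax, 4 → eax=8+4=12
add ecx, 1 → ecx=3+1=4
cmp ecx, 4  (cmp 4,4)
jne top: not taken
halt.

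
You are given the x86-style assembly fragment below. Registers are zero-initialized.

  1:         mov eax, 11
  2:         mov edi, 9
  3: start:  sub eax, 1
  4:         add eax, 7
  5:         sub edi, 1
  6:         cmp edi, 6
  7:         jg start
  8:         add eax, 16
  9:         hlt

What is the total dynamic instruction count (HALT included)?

19

eax=11
edi=9
eax=11-1=10
eax=10+7=17
edi=9-1=8
cmp edi, 6  (cmp 8,6)
jg start: taken
eax=17-1=16
eax=16+7=23
edi=8-1=7
cmp edi, 6  (cmp 7,6)
jg start: taken
eax=23-1=22
eax=22+7=29
edi=7-1=6
cmp edi, 6  (cmp 6,6)
jg start: not taken
eax=29+16=45
halt.
Total executed instructions: 19.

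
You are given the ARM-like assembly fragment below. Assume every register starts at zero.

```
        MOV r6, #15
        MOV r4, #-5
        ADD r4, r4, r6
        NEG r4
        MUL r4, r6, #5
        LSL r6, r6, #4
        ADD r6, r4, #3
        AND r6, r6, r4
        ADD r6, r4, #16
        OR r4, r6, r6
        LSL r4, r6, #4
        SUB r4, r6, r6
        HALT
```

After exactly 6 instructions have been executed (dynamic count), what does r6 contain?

240

after MOV r6, #15: r6=15
after MOV r4, #-5: r4=-5
after ADD r4, r4, r6: r4=(-5)+15=10
after NEG r4: r4=-(10)=-10
after MUL r4, r6, #5: r4=15*5=75
after LSL r6, r6, #4: r6=15<<4=240
After step 6: r6 = 240.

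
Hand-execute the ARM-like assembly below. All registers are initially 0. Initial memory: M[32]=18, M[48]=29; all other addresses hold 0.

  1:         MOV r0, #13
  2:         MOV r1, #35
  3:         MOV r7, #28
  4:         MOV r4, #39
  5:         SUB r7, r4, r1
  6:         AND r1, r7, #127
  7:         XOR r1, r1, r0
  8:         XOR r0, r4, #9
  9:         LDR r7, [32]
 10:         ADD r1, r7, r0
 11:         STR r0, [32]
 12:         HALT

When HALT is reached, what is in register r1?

after MOV r0, #13: r0=13
after MOV r1, #35: r1=35
after MOV r7, #28: r7=28
after MOV r4, #39: r4=39
after SUB r7, r4, r1: r7=39-35=4
after AND r1, r7, #127: r1=4&127=4
after XOR r1, r1, r0: r1=4^13=9
after XOR r0, r4, #9: r0=39^9=46
after LDR r7, [32]: r7=M[32]=18
after ADD r1, r7, r0: r1=18+46=64
STR r0, [32] → M[32]=46
halt.

64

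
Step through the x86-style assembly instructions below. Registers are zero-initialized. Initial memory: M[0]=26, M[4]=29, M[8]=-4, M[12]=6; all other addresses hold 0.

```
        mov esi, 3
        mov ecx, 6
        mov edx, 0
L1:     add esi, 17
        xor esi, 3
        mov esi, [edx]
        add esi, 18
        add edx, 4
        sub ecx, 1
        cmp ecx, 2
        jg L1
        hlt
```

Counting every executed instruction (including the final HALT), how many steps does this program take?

esi=3
ecx=6
edx=0
esi=3+17=20
esi=20^3=23
esi=M[0]=26
esi=26+18=44
edx=0+4=4
ecx=6-1=5
cmp ecx, 2  (cmp 5,2)
jg L1: taken
esi=44+17=61
esi=61^3=62
esi=M[4]=29
esi=29+18=47
edx=4+4=8
ecx=5-1=4
cmp ecx, 2  (cmp 4,2)
jg L1: taken
esi=47+17=64
esi=64^3=67
esi=M[8]=-4
esi=(-4)+18=14
edx=8+4=12
ecx=4-1=3
cmp ecx, 2  (cmp 3,2)
jg L1: taken
esi=14+17=31
esi=31^3=28
esi=M[12]=6
esi=6+18=24
edx=12+4=16
ecx=3-1=2
cmp ecx, 2  (cmp 2,2)
jg L1: not taken
halt.
Total executed instructions: 36.

36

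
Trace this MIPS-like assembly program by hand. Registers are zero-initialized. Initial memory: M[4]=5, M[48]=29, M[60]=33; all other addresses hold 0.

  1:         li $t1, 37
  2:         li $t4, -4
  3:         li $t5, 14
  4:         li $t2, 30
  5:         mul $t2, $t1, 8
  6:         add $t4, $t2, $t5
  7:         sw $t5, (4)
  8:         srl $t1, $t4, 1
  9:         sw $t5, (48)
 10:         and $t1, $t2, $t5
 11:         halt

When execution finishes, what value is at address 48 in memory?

14

li $t1, 37 → $t1=37
li $t4, -4 → $t4=-4
li $t5, 14 → $t5=14
li $t2, 30 → $t2=30
mul $t2, $t1, 8 → $t2=37*8=296
add $t4, $t2, $t5 → $t4=296+14=310
sw $t5, (4) → M[4]=14
srl $t1, $t4, 1 → $t1=310>>1=155
sw $t5, (48) → M[48]=14
and $t1, $t2, $t5 → $t1=296&14=8
halt.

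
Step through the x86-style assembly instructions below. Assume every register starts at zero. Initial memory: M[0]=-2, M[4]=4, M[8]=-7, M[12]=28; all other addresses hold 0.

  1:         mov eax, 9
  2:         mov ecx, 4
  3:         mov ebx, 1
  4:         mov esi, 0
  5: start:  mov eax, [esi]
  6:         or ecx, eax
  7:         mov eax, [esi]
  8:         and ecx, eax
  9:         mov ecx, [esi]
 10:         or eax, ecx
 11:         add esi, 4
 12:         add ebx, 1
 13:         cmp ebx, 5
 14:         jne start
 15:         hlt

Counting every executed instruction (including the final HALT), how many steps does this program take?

45

after mov eax, 9: eax=9
after mov ecx, 4: ecx=4
after mov ebx, 1: ebx=1
after mov esi, 0: esi=0
after mov eax, [esi]: eax=M[0]=-2
after or ecx, eax: ecx=4|(-2)=-2
after mov eax, [esi]: eax=M[0]=-2
after and ecx, eax: ecx=(-2)&(-2)=-2
after mov ecx, [esi]: ecx=M[0]=-2
after or eax, ecx: eax=(-2)|(-2)=-2
after add esi, 4: esi=0+4=4
after add ebx, 1: ebx=1+1=2
cmp ebx, 5  (cmp 2,5)
jne start: taken
after mov eax, [esi]: eax=M[4]=4
after or ecx, eax: ecx=(-2)|4=-2
after mov eax, [esi]: eax=M[4]=4
after and ecx, eax: ecx=(-2)&4=4
after mov ecx, [esi]: ecx=M[4]=4
after or eax, ecx: eax=4|4=4
after add esi, 4: esi=4+4=8
after add ebx, 1: ebx=2+1=3
cmp ebx, 5  (cmp 3,5)
jne start: taken
after mov eax, [esi]: eax=M[8]=-7
after or ecx, eax: ecx=4|(-7)=-3
after mov eax, [esi]: eax=M[8]=-7
after and ecx, eax: ecx=(-3)&(-7)=-7
after mov ecx, [esi]: ecx=M[8]=-7
after or eax, ecx: eax=(-7)|(-7)=-7
after add esi, 4: esi=8+4=12
after add ebx, 1: ebx=3+1=4
cmp ebx, 5  (cmp 4,5)
jne start: taken
after mov eax, [esi]: eax=M[12]=28
after or ecx, eax: ecx=(-7)|28=-3
after mov eax, [esi]: eax=M[12]=28
after and ecx, eax: ecx=(-3)&28=28
after mov ecx, [esi]: ecx=M[12]=28
after or eax, ecx: eax=28|28=28
after add esi, 4: esi=12+4=16
after add ebx, 1: ebx=4+1=5
cmp ebx, 5  (cmp 5,5)
jne start: not taken
halt.
Total executed instructions: 45.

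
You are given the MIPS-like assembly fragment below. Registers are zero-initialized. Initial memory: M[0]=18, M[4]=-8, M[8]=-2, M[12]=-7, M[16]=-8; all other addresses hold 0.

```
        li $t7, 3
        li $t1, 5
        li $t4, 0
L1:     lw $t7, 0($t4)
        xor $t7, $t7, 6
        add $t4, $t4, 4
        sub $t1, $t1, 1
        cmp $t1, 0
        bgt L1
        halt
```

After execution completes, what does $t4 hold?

li $t7, 3 → $t7=3
li $t1, 5 → $t1=5
li $t4, 0 → $t4=0
lw $t7, 0($t4) → $t7=M[0]=18
xor $t7, $t7, 6 → $t7=18^6=20
add $t4, $t4, 4 → $t4=0+4=4
sub $t1, $t1, 1 → $t1=5-1=4
cmp $t1, 0  (cmp 4,0)
bgt L1: taken
lw $t7, 0($t4) → $t7=M[4]=-8
xor $t7, $t7, 6 → $t7=(-8)^6=-2
add $t4, $t4, 4 → $t4=4+4=8
sub $t1, $t1, 1 → $t1=4-1=3
cmp $t1, 0  (cmp 3,0)
bgt L1: taken
lw $t7, 0($t4) → $t7=M[8]=-2
xor $t7, $t7, 6 → $t7=(-2)^6=-8
add $t4, $t4, 4 → $t4=8+4=12
sub $t1, $t1, 1 → $t1=3-1=2
cmp $t1, 0  (cmp 2,0)
bgt L1: taken
lw $t7, 0($t4) → $t7=M[12]=-7
xor $t7, $t7, 6 → $t7=(-7)^6=-1
add $t4, $t4, 4 → $t4=12+4=16
sub $t1, $t1, 1 → $t1=2-1=1
cmp $t1, 0  (cmp 1,0)
bgt L1: taken
lw $t7, 0($t4) → $t7=M[16]=-8
xor $t7, $t7, 6 → $t7=(-8)^6=-2
add $t4, $t4, 4 → $t4=16+4=20
sub $t1, $t1, 1 → $t1=1-1=0
cmp $t1, 0  (cmp 0,0)
bgt L1: not taken
halt.

20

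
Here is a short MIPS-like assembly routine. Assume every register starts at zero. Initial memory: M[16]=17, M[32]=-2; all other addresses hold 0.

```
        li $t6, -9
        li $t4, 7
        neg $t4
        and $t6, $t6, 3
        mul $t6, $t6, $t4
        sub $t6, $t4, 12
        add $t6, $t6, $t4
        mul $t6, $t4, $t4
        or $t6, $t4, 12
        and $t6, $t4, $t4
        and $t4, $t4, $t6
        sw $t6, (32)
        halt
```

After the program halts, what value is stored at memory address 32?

-7

li $t6, -9 → $t6=-9
li $t4, 7 → $t4=7
neg $t4 → $t4=-(7)=-7
and $t6, $t6, 3 → $t6=(-9)&3=3
mul $t6, $t6, $t4 → $t6=3*(-7)=-21
sub $t6, $t4, 12 → $t6=(-7)-12=-19
add $t6, $t6, $t4 → $t6=(-19)+(-7)=-26
mul $t6, $t4, $t4 → $t6=(-7)*(-7)=49
or $t6, $t4, 12 → $t6=(-7)|12=-3
and $t6, $t4, $t4 → $t6=(-7)&(-7)=-7
and $t4, $t4, $t6 → $t4=(-7)&(-7)=-7
sw $t6, (32) → M[32]=-7
halt.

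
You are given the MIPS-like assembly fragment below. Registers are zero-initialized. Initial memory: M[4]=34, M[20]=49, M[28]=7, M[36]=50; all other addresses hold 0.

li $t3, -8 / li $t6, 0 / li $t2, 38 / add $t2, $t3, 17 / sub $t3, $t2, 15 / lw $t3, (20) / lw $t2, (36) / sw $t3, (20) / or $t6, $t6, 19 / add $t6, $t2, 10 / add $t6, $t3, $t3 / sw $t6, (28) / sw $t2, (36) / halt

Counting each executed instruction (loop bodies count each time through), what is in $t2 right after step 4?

9

$t3=-8
$t6=0
$t2=38
$t2=(-8)+17=9
After step 4: $t2 = 9.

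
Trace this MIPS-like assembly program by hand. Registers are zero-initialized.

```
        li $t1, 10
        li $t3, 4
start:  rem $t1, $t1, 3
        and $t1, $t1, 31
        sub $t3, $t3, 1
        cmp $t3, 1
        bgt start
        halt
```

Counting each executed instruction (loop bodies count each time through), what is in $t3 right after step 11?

li $t1, 10 → $t1=10
li $t3, 4 → $t3=4
rem $t1, $t1, 3 → $t1=10%3=1
and $t1, $t1, 31 → $t1=1&31=1
sub $t3, $t3, 1 → $t3=4-1=3
cmp $t3, 1  (cmp 3,1)
bgt start: taken
rem $t1, $t1, 3 → $t1=1%3=1
and $t1, $t1, 31 → $t1=1&31=1
sub $t3, $t3, 1 → $t3=3-1=2
cmp $t3, 1  (cmp 2,1)
After step 11: $t3 = 2.

2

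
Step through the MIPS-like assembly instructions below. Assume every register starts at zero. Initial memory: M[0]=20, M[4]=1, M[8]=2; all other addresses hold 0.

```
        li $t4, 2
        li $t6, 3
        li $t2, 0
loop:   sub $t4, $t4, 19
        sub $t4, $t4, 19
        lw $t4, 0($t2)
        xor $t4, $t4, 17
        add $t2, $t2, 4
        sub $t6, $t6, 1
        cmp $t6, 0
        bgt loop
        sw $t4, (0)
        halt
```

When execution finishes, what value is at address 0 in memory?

$t4=2
$t6=3
$t2=0
$t4=2-19=-17
$t4=(-17)-19=-36
$t4=M[0]=20
$t4=20^17=5
$t2=0+4=4
$t6=3-1=2
cmp $t6, 0  (cmp 2,0)
bgt loop: taken
$t4=5-19=-14
$t4=(-14)-19=-33
$t4=M[4]=1
$t4=1^17=16
$t2=4+4=8
$t6=2-1=1
cmp $t6, 0  (cmp 1,0)
bgt loop: taken
$t4=16-19=-3
$t4=(-3)-19=-22
$t4=M[8]=2
$t4=2^17=19
$t2=8+4=12
$t6=1-1=0
cmp $t6, 0  (cmp 0,0)
bgt loop: not taken
sw $t4, (0) → M[0]=19
halt.

19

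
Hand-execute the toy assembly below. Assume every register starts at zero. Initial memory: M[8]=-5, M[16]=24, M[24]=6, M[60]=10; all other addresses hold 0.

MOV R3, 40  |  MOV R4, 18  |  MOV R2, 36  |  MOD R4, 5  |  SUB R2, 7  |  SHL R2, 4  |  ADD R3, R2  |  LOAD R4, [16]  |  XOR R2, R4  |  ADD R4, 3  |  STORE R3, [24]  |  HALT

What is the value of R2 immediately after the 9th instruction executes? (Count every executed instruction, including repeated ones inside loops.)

MOV R3, 40 → R3=40
MOV R4, 18 → R4=18
MOV R2, 36 → R2=36
MOD R4, 5 → R4=18%5=3
SUB R2, 7 → R2=36-7=29
SHL R2, 4 → R2=29<<4=464
ADD R3, R2 → R3=40+464=504
LOAD R4, [16] → R4=M[16]=24
XOR R2, R4 → R2=464^24=456
After step 9: R2 = 456.

456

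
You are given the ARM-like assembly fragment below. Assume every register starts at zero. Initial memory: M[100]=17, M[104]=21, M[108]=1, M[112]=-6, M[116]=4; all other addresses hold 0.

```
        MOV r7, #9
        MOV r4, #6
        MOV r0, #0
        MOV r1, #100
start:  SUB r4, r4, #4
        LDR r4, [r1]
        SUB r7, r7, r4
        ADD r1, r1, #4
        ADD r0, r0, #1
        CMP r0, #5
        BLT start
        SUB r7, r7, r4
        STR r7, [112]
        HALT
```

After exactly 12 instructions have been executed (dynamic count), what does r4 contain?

MOV r7, #9 → r7=9
MOV r4, #6 → r4=6
MOV r0, #0 → r0=0
MOV r1, #100 → r1=100
SUB r4, r4, #4 → r4=6-4=2
LDR r4, [r1] → r4=M[100]=17
SUB r7, r7, r4 → r7=9-17=-8
ADD r1, r1, #4 → r1=100+4=104
ADD r0, r0, #1 → r0=0+1=1
CMP r0, #5  (cmp 1,5)
BLT start: taken
SUB r4, r4, #4 → r4=17-4=13
After step 12: r4 = 13.

13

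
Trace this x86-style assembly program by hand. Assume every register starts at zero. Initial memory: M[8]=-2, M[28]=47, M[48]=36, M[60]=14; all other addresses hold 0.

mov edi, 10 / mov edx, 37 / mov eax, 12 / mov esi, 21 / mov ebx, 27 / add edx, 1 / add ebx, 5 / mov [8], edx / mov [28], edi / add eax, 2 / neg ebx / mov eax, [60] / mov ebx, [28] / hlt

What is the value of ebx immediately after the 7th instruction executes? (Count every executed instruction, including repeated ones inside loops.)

32

edi=10
edx=37
eax=12
esi=21
ebx=27
edx=37+1=38
ebx=27+5=32
After step 7: ebx = 32.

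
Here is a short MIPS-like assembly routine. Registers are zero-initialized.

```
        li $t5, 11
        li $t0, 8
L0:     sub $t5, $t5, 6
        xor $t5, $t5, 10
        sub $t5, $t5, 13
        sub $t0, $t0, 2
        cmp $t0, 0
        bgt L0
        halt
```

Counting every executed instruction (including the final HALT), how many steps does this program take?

27

li $t5, 11 → $t5=11
li $t0, 8 → $t0=8
sub $t5, $t5, 6 → $t5=11-6=5
xor $t5, $t5, 10 → $t5=5^10=15
sub $t5, $t5, 13 → $t5=15-13=2
sub $t0, $t0, 2 → $t0=8-2=6
cmp $t0, 0  (cmp 6,0)
bgt L0: taken
sub $t5, $t5, 6 → $t5=2-6=-4
xor $t5, $t5, 10 → $t5=(-4)^10=-10
sub $t5, $t5, 13 → $t5=(-10)-13=-23
sub $t0, $t0, 2 → $t0=6-2=4
cmp $t0, 0  (cmp 4,0)
bgt L0: taken
sub $t5, $t5, 6 → $t5=(-23)-6=-29
xor $t5, $t5, 10 → $t5=(-29)^10=-23
sub $t5, $t5, 13 → $t5=(-23)-13=-36
sub $t0, $t0, 2 → $t0=4-2=2
cmp $t0, 0  (cmp 2,0)
bgt L0: taken
sub $t5, $t5, 6 → $t5=(-36)-6=-42
xor $t5, $t5, 10 → $t5=(-42)^10=-36
sub $t5, $t5, 13 → $t5=(-36)-13=-49
sub $t0, $t0, 2 → $t0=2-2=0
cmp $t0, 0  (cmp 0,0)
bgt L0: not taken
halt.
Total executed instructions: 27.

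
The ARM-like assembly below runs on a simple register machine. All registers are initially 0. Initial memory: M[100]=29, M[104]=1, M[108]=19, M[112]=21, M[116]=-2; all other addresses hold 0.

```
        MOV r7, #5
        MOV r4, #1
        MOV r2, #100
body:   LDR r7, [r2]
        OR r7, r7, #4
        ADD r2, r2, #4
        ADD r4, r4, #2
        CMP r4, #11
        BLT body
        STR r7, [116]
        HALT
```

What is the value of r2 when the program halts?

120

r7=5
r4=1
r2=100
r7=M[100]=29
r7=29|4=29
r2=100+4=104
r4=1+2=3
CMP r4, #11  (cmp 3,11)
BLT body: taken
r7=M[104]=1
r7=1|4=5
r2=104+4=108
r4=3+2=5
CMP r4, #11  (cmp 5,11)
BLT body: taken
r7=M[108]=19
r7=19|4=23
r2=108+4=112
r4=5+2=7
CMP r4, #11  (cmp 7,11)
BLT body: taken
r7=M[112]=21
r7=21|4=21
r2=112+4=116
r4=7+2=9
CMP r4, #11  (cmp 9,11)
BLT body: taken
r7=M[116]=-2
r7=(-2)|4=-2
r2=116+4=120
r4=9+2=11
CMP r4, #11  (cmp 11,11)
BLT body: not taken
STR r7, [116] → M[116]=-2
halt.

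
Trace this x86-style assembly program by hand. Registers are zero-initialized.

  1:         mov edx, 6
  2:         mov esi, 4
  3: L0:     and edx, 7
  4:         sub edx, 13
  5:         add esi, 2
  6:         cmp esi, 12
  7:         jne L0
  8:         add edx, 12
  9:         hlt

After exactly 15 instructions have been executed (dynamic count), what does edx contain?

-9

after mov edx, 6: edx=6
after mov esi, 4: esi=4
after and edx, 7: edx=6&7=6
after sub edx, 13: edx=6-13=-7
after add esi, 2: esi=4+2=6
cmp esi, 12  (cmp 6,12)
jne L0: taken
after and edx, 7: edx=(-7)&7=1
after sub edx, 13: edx=1-13=-12
after add esi, 2: esi=6+2=8
cmp esi, 12  (cmp 8,12)
jne L0: taken
after and edx, 7: edx=(-12)&7=4
after sub edx, 13: edx=4-13=-9
after add esi, 2: esi=8+2=10
After step 15: edx = -9.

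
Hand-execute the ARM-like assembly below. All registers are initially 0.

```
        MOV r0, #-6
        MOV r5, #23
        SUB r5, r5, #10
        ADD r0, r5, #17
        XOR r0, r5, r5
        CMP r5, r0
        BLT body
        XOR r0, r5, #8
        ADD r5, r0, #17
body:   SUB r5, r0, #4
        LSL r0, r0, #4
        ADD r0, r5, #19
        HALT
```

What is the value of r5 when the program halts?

1

after MOV r0, #-6: r0=-6
after MOV r5, #23: r5=23
after SUB r5, r5, #10: r5=23-10=13
after ADD r0, r5, #17: r0=13+17=30
after XOR r0, r5, r5: r0=13^13=0
CMP r5, r0  (cmp 13,0)
BLT body: not taken
after XOR r0, r5, #8: r0=13^8=5
after ADD r5, r0, #17: r5=5+17=22
after SUB r5, r0, #4: r5=5-4=1
after LSL r0, r0, #4: r0=5<<4=80
after ADD r0, r5, #19: r0=1+19=20
halt.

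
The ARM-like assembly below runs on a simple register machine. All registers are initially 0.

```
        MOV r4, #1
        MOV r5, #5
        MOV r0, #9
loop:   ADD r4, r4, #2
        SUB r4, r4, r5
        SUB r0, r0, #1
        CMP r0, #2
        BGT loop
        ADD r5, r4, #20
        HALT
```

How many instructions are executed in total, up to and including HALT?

r4=1
r5=5
r0=9
r4=1+2=3
r4=3-5=-2
r0=9-1=8
CMP r0, #2  (cmp 8,2)
BGT loop: taken
r4=(-2)+2=0
r4=0-5=-5
r0=8-1=7
CMP r0, #2  (cmp 7,2)
BGT loop: taken
r4=(-5)+2=-3
r4=(-3)-5=-8
r0=7-1=6
CMP r0, #2  (cmp 6,2)
BGT loop: taken
r4=(-8)+2=-6
r4=(-6)-5=-11
r0=6-1=5
CMP r0, #2  (cmp 5,2)
BGT loop: taken
r4=(-11)+2=-9
r4=(-9)-5=-14
r0=5-1=4
CMP r0, #2  (cmp 4,2)
BGT loop: taken
r4=(-14)+2=-12
r4=(-12)-5=-17
r0=4-1=3
CMP r0, #2  (cmp 3,2)
BGT loop: taken
r4=(-17)+2=-15
r4=(-15)-5=-20
r0=3-1=2
CMP r0, #2  (cmp 2,2)
BGT loop: not taken
r5=(-20)+20=0
halt.
Total executed instructions: 40.

40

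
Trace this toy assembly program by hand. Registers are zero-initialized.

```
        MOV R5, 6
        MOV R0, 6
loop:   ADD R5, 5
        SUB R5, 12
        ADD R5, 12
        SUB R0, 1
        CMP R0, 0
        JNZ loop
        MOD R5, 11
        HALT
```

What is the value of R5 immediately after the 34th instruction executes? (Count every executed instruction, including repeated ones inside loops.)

24

after MOV R5, 6: R5=6
after MOV R0, 6: R0=6
after ADD R5, 5: R5=6+5=11
after SUB R5, 12: R5=11-12=-1
after ADD R5, 12: R5=(-1)+12=11
after SUB R0, 1: R0=6-1=5
CMP R0, 0  (cmp 5,0)
JNZ loop: taken
after ADD R5, 5: R5=11+5=16
after SUB R5, 12: R5=16-12=4
after ADD R5, 12: R5=4+12=16
after SUB R0, 1: R0=5-1=4
CMP R0, 0  (cmp 4,0)
JNZ loop: taken
after ADD R5, 5: R5=16+5=21
after SUB R5, 12: R5=21-12=9
after ADD R5, 12: R5=9+12=21
after SUB R0, 1: R0=4-1=3
CMP R0, 0  (cmp 3,0)
JNZ loop: taken
after ADD R5, 5: R5=21+5=26
after SUB R5, 12: R5=26-12=14
after ADD R5, 12: R5=14+12=26
after SUB R0, 1: R0=3-1=2
CMP R0, 0  (cmp 2,0)
JNZ loop: taken
after ADD R5, 5: R5=26+5=31
after SUB R5, 12: R5=31-12=19
after ADD R5, 12: R5=19+12=31
after SUB R0, 1: R0=2-1=1
CMP R0, 0  (cmp 1,0)
JNZ loop: taken
after ADD R5, 5: R5=31+5=36
after SUB R5, 12: R5=36-12=24
After step 34: R5 = 24.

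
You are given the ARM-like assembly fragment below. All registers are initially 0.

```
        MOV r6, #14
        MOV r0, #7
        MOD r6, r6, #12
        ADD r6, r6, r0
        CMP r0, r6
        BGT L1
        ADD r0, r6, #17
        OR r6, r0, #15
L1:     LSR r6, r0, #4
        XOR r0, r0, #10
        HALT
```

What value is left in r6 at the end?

1

MOV r6, #14 → r6=14
MOV r0, #7 → r0=7
MOD r6, r6, #12 → r6=14%12=2
ADD r6, r6, r0 → r6=2+7=9
CMP r0, r6  (cmp 7,9)
BGT L1: not taken
ADD r0, r6, #17 → r0=9+17=26
OR r6, r0, #15 → r6=26|15=31
LSR r6, r0, #4 → r6=26>>4=1
XOR r0, r0, #10 → r0=26^10=16
halt.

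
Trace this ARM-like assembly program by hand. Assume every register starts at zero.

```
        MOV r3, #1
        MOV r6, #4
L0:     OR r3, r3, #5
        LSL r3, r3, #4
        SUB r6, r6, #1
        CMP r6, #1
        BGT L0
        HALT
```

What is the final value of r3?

r3=1
r6=4
r3=1|5=5
r3=5<<4=80
r6=4-1=3
CMP r6, #1  (cmp 3,1)
BGT L0: taken
r3=80|5=85
r3=85<<4=1360
r6=3-1=2
CMP r6, #1  (cmp 2,1)
BGT L0: taken
r3=1360|5=1365
r3=1365<<4=21840
r6=2-1=1
CMP r6, #1  (cmp 1,1)
BGT L0: not taken
halt.

21840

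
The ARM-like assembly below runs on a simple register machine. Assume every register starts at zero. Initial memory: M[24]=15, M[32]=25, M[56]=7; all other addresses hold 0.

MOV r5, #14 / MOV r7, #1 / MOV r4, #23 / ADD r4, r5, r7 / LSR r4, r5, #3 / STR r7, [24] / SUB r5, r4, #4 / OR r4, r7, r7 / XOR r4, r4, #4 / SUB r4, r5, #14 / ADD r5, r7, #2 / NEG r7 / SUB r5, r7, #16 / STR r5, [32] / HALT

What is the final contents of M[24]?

1

after MOV r5, #14: r5=14
after MOV r7, #1: r7=1
after MOV r4, #23: r4=23
after ADD r4, r5, r7: r4=14+1=15
after LSR r4, r5, #3: r4=14>>3=1
STR r7, [24] → M[24]=1
after SUB r5, r4, #4: r5=1-4=-3
after OR r4, r7, r7: r4=1|1=1
after XOR r4, r4, #4: r4=1^4=5
after SUB r4, r5, #14: r4=(-3)-14=-17
after ADD r5, r7, #2: r5=1+2=3
after NEG r7: r7=-(1)=-1
after SUB r5, r7, #16: r5=(-1)-16=-17
STR r5, [32] → M[32]=-17
halt.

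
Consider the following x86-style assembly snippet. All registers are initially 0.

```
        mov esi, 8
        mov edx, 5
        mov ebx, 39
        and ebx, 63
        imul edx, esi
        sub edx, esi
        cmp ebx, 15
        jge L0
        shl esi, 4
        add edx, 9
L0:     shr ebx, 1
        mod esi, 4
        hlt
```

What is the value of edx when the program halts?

esi=8
edx=5
ebx=39
ebx=39&63=39
edx=5*8=40
edx=40-8=32
cmp ebx, 15  (cmp 39,15)
jge L0: taken
ebx=39>>1=19
esi=8%4=0
halt.

32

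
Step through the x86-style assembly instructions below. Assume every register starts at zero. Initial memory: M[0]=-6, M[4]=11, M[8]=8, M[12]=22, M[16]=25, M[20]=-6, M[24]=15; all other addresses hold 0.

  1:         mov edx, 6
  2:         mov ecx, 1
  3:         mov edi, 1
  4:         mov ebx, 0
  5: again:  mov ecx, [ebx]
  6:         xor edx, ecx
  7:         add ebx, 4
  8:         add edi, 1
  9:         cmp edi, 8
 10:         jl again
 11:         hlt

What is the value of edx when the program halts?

edx=6
ecx=1
edi=1
ebx=0
ecx=M[0]=-6
edx=6^(-6)=-4
ebx=0+4=4
edi=1+1=2
cmp edi, 8  (cmp 2,8)
jl again: taken
ecx=M[4]=11
edx=(-4)^11=-9
ebx=4+4=8
edi=2+1=3
cmp edi, 8  (cmp 3,8)
jl again: taken
ecx=M[8]=8
edx=(-9)^8=-1
ebx=8+4=12
edi=3+1=4
cmp edi, 8  (cmp 4,8)
jl again: taken
ecx=M[12]=22
edx=(-1)^22=-23
ebx=12+4=16
edi=4+1=5
cmp edi, 8  (cmp 5,8)
jl again: taken
ecx=M[16]=25
edx=(-23)^25=-16
ebx=16+4=20
edi=5+1=6
cmp edi, 8  (cmp 6,8)
jl again: taken
ecx=M[20]=-6
edx=(-16)^(-6)=10
ebx=20+4=24
edi=6+1=7
cmp edi, 8  (cmp 7,8)
jl again: taken
ecx=M[24]=15
edx=10^15=5
ebx=24+4=28
edi=7+1=8
cmp edi, 8  (cmp 8,8)
jl again: not taken
halt.

5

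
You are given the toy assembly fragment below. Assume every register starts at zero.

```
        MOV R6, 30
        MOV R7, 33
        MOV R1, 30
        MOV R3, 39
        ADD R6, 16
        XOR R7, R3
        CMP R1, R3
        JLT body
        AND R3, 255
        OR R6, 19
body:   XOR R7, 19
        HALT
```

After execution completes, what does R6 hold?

46

MOV R6, 30 → R6=30
MOV R7, 33 → R7=33
MOV R1, 30 → R1=30
MOV R3, 39 → R3=39
ADD R6, 16 → R6=30+16=46
XOR R7, R3 → R7=33^39=6
CMP R1, R3  (cmp 30,39)
JLT body: taken
XOR R7, 19 → R7=6^19=21
halt.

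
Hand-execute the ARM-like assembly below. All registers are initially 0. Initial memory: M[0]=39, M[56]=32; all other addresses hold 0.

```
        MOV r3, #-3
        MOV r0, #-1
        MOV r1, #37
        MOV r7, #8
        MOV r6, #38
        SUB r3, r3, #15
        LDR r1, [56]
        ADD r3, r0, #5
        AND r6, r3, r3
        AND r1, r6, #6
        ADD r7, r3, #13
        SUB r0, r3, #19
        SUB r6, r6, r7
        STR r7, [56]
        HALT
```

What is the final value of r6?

MOV r3, #-3 → r3=-3
MOV r0, #-1 → r0=-1
MOV r1, #37 → r1=37
MOV r7, #8 → r7=8
MOV r6, #38 → r6=38
SUB r3, r3, #15 → r3=(-3)-15=-18
LDR r1, [56] → r1=M[56]=32
ADD r3, r0, #5 → r3=(-1)+5=4
AND r6, r3, r3 → r6=4&4=4
AND r1, r6, #6 → r1=4&6=4
ADD r7, r3, #13 → r7=4+13=17
SUB r0, r3, #19 → r0=4-19=-15
SUB r6, r6, r7 → r6=4-17=-13
STR r7, [56] → M[56]=17
halt.

-13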